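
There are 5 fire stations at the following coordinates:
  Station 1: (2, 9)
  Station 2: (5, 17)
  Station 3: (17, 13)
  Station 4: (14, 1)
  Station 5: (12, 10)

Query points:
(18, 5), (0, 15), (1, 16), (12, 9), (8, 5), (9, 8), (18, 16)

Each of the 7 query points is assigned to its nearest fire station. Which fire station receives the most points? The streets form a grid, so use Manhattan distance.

(18, 5) — d to each: Station 1:20, Station 2:25, Station 3:9, Station 4:8, Station 5:11 → nearest is Station 4
(0, 15) — d to each: Station 1:8, Station 2:7, Station 3:19, Station 4:28, Station 5:17 → nearest is Station 2
(1, 16) — d to each: Station 1:8, Station 2:5, Station 3:19, Station 4:28, Station 5:17 → nearest is Station 2
(12, 9) — d to each: Station 1:10, Station 2:15, Station 3:9, Station 4:10, Station 5:1 → nearest is Station 5
(8, 5) — d to each: Station 1:10, Station 2:15, Station 3:17, Station 4:10, Station 5:9 → nearest is Station 5
(9, 8) — d to each: Station 1:8, Station 2:13, Station 3:13, Station 4:12, Station 5:5 → nearest is Station 5
(18, 16) — d to each: Station 1:23, Station 2:14, Station 3:4, Station 4:19, Station 5:12 → nearest is Station 3
Tally — Station 2:2, Station 3:1, Station 4:1, Station 5:3. Station 5 captures the most (3).

Station 5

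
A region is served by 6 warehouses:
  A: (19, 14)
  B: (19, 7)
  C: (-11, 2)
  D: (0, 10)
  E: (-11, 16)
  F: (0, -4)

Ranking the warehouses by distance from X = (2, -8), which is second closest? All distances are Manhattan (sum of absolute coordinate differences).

D

d(X,A) = |2−19| + |-8−14| = 17 + 22 = 39
d(X,B) = |2−19| + |-8−7| = 17 + 15 = 32
d(X,C) = |2−(-11)| + |-8−2| = 13 + 10 = 23
d(X,D) = |2−0| + |-8−10| = 2 + 18 = 20
d(X,E) = |2−(-11)| + |-8−16| = 13 + 24 = 37
d(X,F) = |2−0| + |-8−(-4)| = 2 + 4 = 6
Sorted ascending: F, D, C, … — the second-nearest is D.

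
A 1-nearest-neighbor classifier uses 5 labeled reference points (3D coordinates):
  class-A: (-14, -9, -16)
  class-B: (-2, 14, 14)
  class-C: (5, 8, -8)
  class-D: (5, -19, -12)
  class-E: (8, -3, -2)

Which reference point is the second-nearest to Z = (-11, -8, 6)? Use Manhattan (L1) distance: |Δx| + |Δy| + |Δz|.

d(Z, class-A) = |-11−(-14)| + |-8−(-9)| + |6−(-16)| = 3 + 1 + 22 = 26
d(Z, class-B) = |-11−(-2)| + |-8−14| + |6−14| = 9 + 22 + 8 = 39
d(Z, class-C) = |-11−5| + |-8−8| + |6−(-8)| = 16 + 16 + 14 = 46
d(Z, class-D) = |-11−5| + |-8−(-19)| + |6−(-12)| = 16 + 11 + 18 = 45
d(Z, class-E) = |-11−8| + |-8−(-3)| + |6−(-2)| = 19 + 5 + 8 = 32
Sorted ascending: class-A, class-E, class-B, … — the second-nearest is class-E.

class-E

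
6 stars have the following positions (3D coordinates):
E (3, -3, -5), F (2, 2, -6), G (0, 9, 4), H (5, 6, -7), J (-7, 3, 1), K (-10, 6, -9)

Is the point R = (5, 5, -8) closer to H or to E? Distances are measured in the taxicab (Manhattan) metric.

H

d(R,H) = |5−5| + |5−6| + |-8−(-7)| = 0 + 1 + 1 = 2
d(R,E) = |5−3| + |5−(-3)| + |-8−(-5)| = 2 + 8 + 3 = 13
2 < 13, so H is closer.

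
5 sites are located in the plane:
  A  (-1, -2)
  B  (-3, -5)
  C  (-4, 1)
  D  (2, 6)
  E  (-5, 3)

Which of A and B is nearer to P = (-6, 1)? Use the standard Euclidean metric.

A

Compare squared distances:
|PA|² = (-6−(-1))² + (1−(-2))² = 25 + 9 = 34
|PB|² = (-6−(-3))² + (1−(-5))² = 9 + 36 = 45
34 < 45, so A is closer.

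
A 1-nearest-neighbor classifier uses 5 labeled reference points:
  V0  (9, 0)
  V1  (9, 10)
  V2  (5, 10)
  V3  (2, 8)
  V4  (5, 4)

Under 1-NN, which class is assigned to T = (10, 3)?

V0

Since √ is increasing, it suffices to compare squared distances:
|TV0|² = 1 + 9 = 10
|TV1|² = 1 + 49 = 50
|TV2|² = 25 + 49 = 74
|TV3|² = 64 + 25 = 89
|TV4|² = 25 + 1 = 26
The smallest is to V0, so T lies in the Voronoi region of V0.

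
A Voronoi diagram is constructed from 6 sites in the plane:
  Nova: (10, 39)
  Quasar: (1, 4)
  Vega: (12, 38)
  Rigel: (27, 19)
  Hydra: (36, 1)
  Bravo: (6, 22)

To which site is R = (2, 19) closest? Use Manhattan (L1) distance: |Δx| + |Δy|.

Bravo

d(R, Nova) = |2−10| + |19−39| = 8 + 20 = 28
d(R, Quasar) = |2−1| + |19−4| = 1 + 15 = 16
d(R, Vega) = |2−12| + |19−38| = 10 + 19 = 29
d(R, Rigel) = |2−27| + |19−19| = 25 + 0 = 25
d(R, Hydra) = |2−36| + |19−1| = 34 + 18 = 52
d(R, Bravo) = |2−6| + |19−22| = 4 + 3 = 7
Bravo is nearest.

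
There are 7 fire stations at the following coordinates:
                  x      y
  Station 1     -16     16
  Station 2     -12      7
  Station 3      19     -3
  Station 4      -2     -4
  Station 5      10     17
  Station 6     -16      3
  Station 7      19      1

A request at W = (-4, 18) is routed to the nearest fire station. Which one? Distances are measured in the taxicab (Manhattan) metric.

Station 1

d(W, Station 1) = 12 + 2 = 14
d(W, Station 2) = 8 + 11 = 19
d(W, Station 3) = 23 + 21 = 44
d(W, Station 4) = 2 + 22 = 24
d(W, Station 5) = 14 + 1 = 15
d(W, Station 6) = 12 + 15 = 27
d(W, Station 7) = 23 + 17 = 40
Minimum is at Station 1.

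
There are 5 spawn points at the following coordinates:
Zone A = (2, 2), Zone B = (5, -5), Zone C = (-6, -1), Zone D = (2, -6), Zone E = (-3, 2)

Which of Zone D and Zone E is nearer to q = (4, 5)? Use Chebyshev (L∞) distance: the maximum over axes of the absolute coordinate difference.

Zone E

d(q, Zone D) = max(2, 11) = 11
d(q, Zone E) = max(7, 3) = 7
11 > 7, so Zone E is closer.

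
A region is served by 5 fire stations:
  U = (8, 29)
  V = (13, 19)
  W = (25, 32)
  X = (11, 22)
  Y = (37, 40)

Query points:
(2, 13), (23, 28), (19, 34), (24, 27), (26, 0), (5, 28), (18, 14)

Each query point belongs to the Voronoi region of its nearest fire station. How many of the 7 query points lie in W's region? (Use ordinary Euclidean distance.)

3

(2, 13) — d² to each: U:292, V:157, W:890, X:162, Y:1954 → nearest is V
(23, 28) — d² to each: U:226, V:181, W:20, X:180, Y:340 → nearest is W
(19, 34) — d² to each: U:146, V:261, W:40, X:208, Y:360 → nearest is W
(24, 27) — d² to each: U:260, V:185, W:26, X:194, Y:338 → nearest is W
(26, 0) — d² to each: U:1165, V:530, W:1025, X:709, Y:1721 → nearest is V
(5, 28) — d² to each: U:10, V:145, W:416, X:72, Y:1168 → nearest is U
(18, 14) — d² to each: U:325, V:50, W:373, X:113, Y:1037 → nearest is V
3 of the 7 points have W as nearest.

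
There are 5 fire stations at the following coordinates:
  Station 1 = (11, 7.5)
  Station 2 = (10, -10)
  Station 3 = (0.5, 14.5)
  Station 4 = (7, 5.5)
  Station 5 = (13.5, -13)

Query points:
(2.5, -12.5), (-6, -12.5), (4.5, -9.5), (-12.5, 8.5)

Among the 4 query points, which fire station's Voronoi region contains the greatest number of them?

(2.5, -12.5) — d² to each: Station 1:472.25, Station 2:62.5, Station 3:733, Station 4:344.25, Station 5:121.25 → nearest is Station 2
(-6, -12.5) — d² to each: Station 1:689, Station 2:262.25, Station 3:771.25, Station 4:493, Station 5:380.5 → nearest is Station 2
(4.5, -9.5) — d² to each: Station 1:331.25, Station 2:30.5, Station 3:592, Station 4:231.25, Station 5:93.25 → nearest is Station 2
(-12.5, 8.5) — d² to each: Station 1:553.25, Station 2:848.5, Station 3:205, Station 4:389.25, Station 5:1138.25 → nearest is Station 3
Tally — Station 2:3, Station 3:1. Station 2 captures the most (3).

Station 2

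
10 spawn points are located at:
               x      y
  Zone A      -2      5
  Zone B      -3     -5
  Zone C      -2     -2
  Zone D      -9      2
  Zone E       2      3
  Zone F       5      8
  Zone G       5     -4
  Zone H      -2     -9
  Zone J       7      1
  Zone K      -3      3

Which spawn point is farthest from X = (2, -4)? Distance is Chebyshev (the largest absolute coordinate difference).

d(X, Zone A) = max(4, 9) = 9
d(X, Zone B) = max(5, 1) = 5
d(X, Zone C) = max(4, 2) = 4
d(X, Zone D) = max(11, 6) = 11
d(X, Zone E) = max(0, 7) = 7
d(X, Zone F) = max(3, 12) = 12
d(X, Zone G) = max(3, 0) = 3
d(X, Zone H) = max(4, 5) = 5
d(X, Zone J) = max(5, 5) = 5
d(X, Zone K) = max(5, 7) = 7
The largest is to Zone F.

Zone F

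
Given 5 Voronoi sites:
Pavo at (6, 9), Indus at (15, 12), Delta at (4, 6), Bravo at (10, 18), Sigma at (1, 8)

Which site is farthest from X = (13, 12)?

Since √ is increasing, it suffices to compare squared distances:
d²(X, Pavo) = (13−6)² + (12−9)² = 49 + 9 = 58
d²(X, Indus) = (13−15)² + (12−12)² = 4 + 0 = 4
d²(X, Delta) = (13−4)² + (12−6)² = 81 + 36 = 117
d²(X, Bravo) = (13−10)² + (12−18)² = 9 + 36 = 45
d²(X, Sigma) = (13−1)² + (12−8)² = 144 + 16 = 160
The largest is to Sigma.

Sigma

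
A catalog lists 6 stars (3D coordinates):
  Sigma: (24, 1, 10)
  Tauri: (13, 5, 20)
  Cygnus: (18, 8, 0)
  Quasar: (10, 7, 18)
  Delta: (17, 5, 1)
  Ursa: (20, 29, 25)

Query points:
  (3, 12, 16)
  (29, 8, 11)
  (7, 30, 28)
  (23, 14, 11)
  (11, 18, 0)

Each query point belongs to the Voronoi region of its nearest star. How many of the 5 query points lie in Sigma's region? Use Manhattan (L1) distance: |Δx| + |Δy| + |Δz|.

(3, 12, 16) — d to each: Sigma:38, Tauri:21, Cygnus:35, Quasar:14, Delta:36, Ursa:43 → nearest is Quasar
(29, 8, 11) — d to each: Sigma:13, Tauri:28, Cygnus:22, Quasar:27, Delta:25, Ursa:44 → nearest is Sigma
(7, 30, 28) — d to each: Sigma:64, Tauri:39, Cygnus:61, Quasar:36, Delta:62, Ursa:17 → nearest is Ursa
(23, 14, 11) — d to each: Sigma:15, Tauri:28, Cygnus:22, Quasar:27, Delta:25, Ursa:32 → nearest is Sigma
(11, 18, 0) — d to each: Sigma:40, Tauri:35, Cygnus:17, Quasar:30, Delta:20, Ursa:45 → nearest is Cygnus
2 of the 5 points have Sigma as nearest.

2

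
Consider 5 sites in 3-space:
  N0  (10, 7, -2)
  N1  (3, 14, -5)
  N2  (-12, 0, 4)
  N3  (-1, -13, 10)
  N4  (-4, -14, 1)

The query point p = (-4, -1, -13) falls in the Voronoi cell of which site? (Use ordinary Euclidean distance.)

Since √ is increasing, it suffices to compare squared distances:
|pN0|² = (-4−10)² + (-1−7)² + (-13−(-2))² = 196 + 64 + 121 = 381
|pN1|² = (-4−3)² + (-1−14)² + (-13−(-5))² = 49 + 225 + 64 = 338
|pN2|² = (-4−(-12))² + (-1−0)² + (-13−4)² = 64 + 1 + 289 = 354
|pN3|² = (-4−(-1))² + (-1−(-13))² + (-13−10)² = 9 + 144 + 529 = 682
|pN4|² = (-4−(-4))² + (-1−(-14))² + (-13−1)² = 0 + 169 + 196 = 365
Minimum is at N1.

N1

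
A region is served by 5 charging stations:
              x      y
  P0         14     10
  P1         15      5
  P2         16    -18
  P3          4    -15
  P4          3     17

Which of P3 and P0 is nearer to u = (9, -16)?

P3

Compare squared distances:
|uP3|² = (9−4)² + (-16−(-15))² = 25 + 1 = 26
|uP0|² = (9−14)² + (-16−10)² = 25 + 676 = 701
26 < 701, so P3 is closer.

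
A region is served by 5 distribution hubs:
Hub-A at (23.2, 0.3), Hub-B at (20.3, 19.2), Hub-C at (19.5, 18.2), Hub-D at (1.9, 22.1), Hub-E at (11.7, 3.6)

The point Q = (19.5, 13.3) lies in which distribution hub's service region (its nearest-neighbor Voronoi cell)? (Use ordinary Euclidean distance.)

Hub-C

Compare squared distances (the ordering matches that of the actual distances):
d²(Q, Hub-A) = (19.5−23.2)² + (13.3−0.3)² = 13.69 + 169 = 182.69
d²(Q, Hub-B) = (19.5−20.3)² + (13.3−19.2)² = 0.64 + 34.81 = 35.45
d²(Q, Hub-C) = (19.5−19.5)² + (13.3−18.2)² = 0 + 24.01 = 24.01
d²(Q, Hub-D) = (19.5−1.9)² + (13.3−22.1)² = 309.76 + 77.44 = 387.2
d²(Q, Hub-E) = (19.5−11.7)² + (13.3−3.6)² = 60.84 + 94.09 = 154.93
The smallest is to Hub-C, so Q lies in the Voronoi region of Hub-C.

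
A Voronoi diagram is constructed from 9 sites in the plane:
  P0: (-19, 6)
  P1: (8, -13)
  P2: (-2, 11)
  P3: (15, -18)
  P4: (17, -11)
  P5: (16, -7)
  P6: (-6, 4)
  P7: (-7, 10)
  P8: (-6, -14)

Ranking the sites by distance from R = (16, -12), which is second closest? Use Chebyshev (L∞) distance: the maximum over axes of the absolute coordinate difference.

d(R,P0) = max(35, 18) = 35
d(R,P1) = max(8, 1) = 8
d(R,P2) = max(18, 23) = 23
d(R,P3) = max(1, 6) = 6
d(R,P4) = max(1, 1) = 1
d(R,P5) = max(0, 5) = 5
d(R,P6) = max(22, 16) = 22
d(R,P7) = max(23, 22) = 23
d(R,P8) = max(22, 2) = 22
Sorted ascending: P4, P5, P3, … — the second-nearest is P5.

P5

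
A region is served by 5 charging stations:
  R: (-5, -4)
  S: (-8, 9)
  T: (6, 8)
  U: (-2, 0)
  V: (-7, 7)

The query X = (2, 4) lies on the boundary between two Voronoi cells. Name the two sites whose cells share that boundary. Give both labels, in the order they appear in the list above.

T and U

Squared distances from X to each site:
|XR|² = (2−(-5))² + (4−(-4))² = 49 + 64 = 113
|XS|² = (2−(-8))² + (4−9)² = 100 + 25 = 125
|XT|² = (2−6)² + (4−8)² = 16 + 16 = 32
|XU|² = (2−(-2))² + (4−0)² = 16 + 16 = 32
|XV|² = (2−(-7))² + (4−7)² = 81 + 9 = 90
X is equidistant from T and U (both at squared distance 32), and every other site is strictly farther — so X lies on the T–U Voronoi edge.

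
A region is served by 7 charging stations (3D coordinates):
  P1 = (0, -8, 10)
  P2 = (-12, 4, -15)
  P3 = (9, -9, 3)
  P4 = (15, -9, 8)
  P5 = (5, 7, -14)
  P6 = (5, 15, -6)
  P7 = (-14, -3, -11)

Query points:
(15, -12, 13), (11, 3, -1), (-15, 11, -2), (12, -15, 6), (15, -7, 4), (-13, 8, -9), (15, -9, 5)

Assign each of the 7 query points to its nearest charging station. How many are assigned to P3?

(15, -12, 13) — d² to each: P1:250, P2:1769, P3:145, P4:34, P5:1190, P6:1190, P7:1498 → nearest is P4
(11, 3, -1) — d² to each: P1:363, P2:726, P3:164, P4:241, P5:221, P6:205, P7:761 → nearest is P3
(-15, 11, -2) — d² to each: P1:730, P2:227, P3:1001, P4:1400, P5:560, P6:432, P7:278 → nearest is P2
(12, -15, 6) — d² to each: P1:209, P2:1378, P3:54, P4:49, P5:933, P6:1093, P7:1109 → nearest is P4
(15, -7, 4) — d² to each: P1:262, P2:1211, P3:41, P4:20, P5:620, P6:684, P7:1082 → nearest is P4
(-13, 8, -9) — d² to each: P1:786, P2:53, P3:917, P4:1362, P5:350, P6:382, P7:126 → nearest is P2
(15, -9, 5) — d² to each: P1:251, P2:1298, P3:40, P4:9, P5:717, P6:797, P7:1133 → nearest is P4
1 of the 7 points has P3 as nearest.

1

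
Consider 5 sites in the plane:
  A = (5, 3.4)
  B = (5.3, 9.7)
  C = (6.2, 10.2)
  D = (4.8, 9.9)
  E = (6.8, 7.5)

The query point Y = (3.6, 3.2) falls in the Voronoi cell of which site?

Compare squared distances (the ordering matches that of the actual distances):
|YA|² = (3.6−5)² + (3.2−3.4)² = 1.96 + 0.04 = 2
|YB|² = (3.6−5.3)² + (3.2−9.7)² = 2.89 + 42.25 = 45.14
|YC|² = (3.6−6.2)² + (3.2−10.2)² = 6.76 + 49 = 55.76
|YD|² = (3.6−4.8)² + (3.2−9.9)² = 1.44 + 44.89 = 46.33
|YE|² = (3.6−6.8)² + (3.2−7.5)² = 10.24 + 18.49 = 28.73
A is nearest.

A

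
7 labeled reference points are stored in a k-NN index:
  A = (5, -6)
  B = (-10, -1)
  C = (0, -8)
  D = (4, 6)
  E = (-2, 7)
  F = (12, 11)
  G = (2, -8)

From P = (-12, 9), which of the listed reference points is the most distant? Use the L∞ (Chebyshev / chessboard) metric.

d(P,A) = max(17, 15) = 17
d(P,B) = max(2, 10) = 10
d(P,C) = max(12, 17) = 17
d(P,D) = max(16, 3) = 16
d(P,E) = max(10, 2) = 10
d(P,F) = max(24, 2) = 24
d(P,G) = max(14, 17) = 17
The largest is to F.

F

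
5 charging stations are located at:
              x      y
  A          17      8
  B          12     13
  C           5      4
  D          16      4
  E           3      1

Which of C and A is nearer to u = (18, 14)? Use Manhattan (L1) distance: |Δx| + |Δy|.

d(u,C) = |18−5| + |14−4| = 13 + 10 = 23
d(u,A) = |18−17| + |14−8| = 1 + 6 = 7
23 > 7, so A is closer.

A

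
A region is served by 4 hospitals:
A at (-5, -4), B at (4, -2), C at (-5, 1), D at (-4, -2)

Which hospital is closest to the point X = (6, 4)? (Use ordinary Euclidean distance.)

B

Squared Euclidean distances:
|XA|² = (6−(-5))² + (4−(-4))² = 121 + 64 = 185
|XB|² = (6−4)² + (4−(-2))² = 4 + 36 = 40
|XC|² = (6−(-5))² + (4−1)² = 121 + 9 = 130
|XD|² = (6−(-4))² + (4−(-2))² = 100 + 36 = 136
Minimum is at B.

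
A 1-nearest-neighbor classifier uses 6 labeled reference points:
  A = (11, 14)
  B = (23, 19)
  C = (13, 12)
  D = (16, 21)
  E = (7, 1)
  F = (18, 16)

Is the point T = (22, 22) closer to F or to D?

D

Compare squared distances:
|TF|² = (22−18)² + (22−16)² = 16 + 36 = 52
|TD|² = (22−16)² + (22−21)² = 36 + 1 = 37
52 > 37, so D is closer.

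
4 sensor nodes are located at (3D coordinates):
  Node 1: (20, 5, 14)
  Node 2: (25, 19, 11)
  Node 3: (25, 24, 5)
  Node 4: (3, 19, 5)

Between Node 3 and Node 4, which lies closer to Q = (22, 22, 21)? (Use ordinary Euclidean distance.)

Compare squared distances:
d²(Q, Node 3) = (22−25)² + (22−24)² + (21−5)² = 9 + 4 + 256 = 269
d²(Q, Node 4) = (22−3)² + (22−19)² + (21−5)² = 361 + 9 + 256 = 626
269 < 626, so Node 3 is closer.

Node 3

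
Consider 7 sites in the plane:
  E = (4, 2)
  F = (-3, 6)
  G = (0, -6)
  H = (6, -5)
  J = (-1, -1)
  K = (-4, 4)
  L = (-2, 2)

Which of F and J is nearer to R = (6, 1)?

Compare squared distances:
|RF|² = (6−(-3))² + (1−6)² = 81 + 25 = 106
|RJ|² = (6−(-1))² + (1−(-1))² = 49 + 4 = 53
106 > 53, so J is closer.

J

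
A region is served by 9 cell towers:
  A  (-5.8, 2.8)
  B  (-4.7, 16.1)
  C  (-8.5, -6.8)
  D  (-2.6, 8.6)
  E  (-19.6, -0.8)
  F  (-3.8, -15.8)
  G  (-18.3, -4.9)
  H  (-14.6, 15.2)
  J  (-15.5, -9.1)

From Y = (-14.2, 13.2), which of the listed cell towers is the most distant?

Compare squared distances (the ordering matches that of the actual distances):
|YA|² = 70.56 + 108.16 = 178.72
|YB|² = 90.25 + 8.41 = 98.66
|YC|² = 32.49 + 400 = 432.49
|YD|² = 134.56 + 21.16 = 155.72
|YE|² = 29.16 + 196 = 225.16
|YF|² = 108.16 + 841 = 949.16
|YG|² = 16.81 + 327.61 = 344.42
|YH|² = 0.16 + 4 = 4.16
|YJ|² = 1.69 + 497.29 = 498.98
The largest is to F.

F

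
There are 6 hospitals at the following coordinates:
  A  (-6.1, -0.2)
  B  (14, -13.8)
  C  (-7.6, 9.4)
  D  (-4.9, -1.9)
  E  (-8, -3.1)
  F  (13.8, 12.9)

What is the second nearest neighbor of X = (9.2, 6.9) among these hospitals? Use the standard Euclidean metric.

Squared Euclidean distances:
|XA|² = (9.2−(-6.1))² + (6.9−(-0.2))² = 234.09 + 50.41 = 284.5
|XB|² = (9.2−14)² + (6.9−(-13.8))² = 23.04 + 428.49 = 451.53
|XC|² = (9.2−(-7.6))² + (6.9−9.4)² = 282.24 + 6.25 = 288.49
|XD|² = (9.2−(-4.9))² + (6.9−(-1.9))² = 198.81 + 77.44 = 276.25
|XE|² = (9.2−(-8))² + (6.9−(-3.1))² = 295.84 + 100 = 395.84
|XF|² = (9.2−13.8)² + (6.9−12.9)² = 21.16 + 36 = 57.16
Sorted ascending: F, D, A, … — the second-nearest is D.

D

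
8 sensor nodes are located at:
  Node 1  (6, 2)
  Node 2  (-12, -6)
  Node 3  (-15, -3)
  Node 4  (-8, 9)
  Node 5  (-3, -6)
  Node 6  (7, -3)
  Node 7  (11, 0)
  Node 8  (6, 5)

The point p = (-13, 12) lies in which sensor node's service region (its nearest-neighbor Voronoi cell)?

Since √ is increasing, it suffices to compare squared distances:
d²(p, Node 1) = 361 + 100 = 461
d²(p, Node 2) = 1 + 324 = 325
d²(p, Node 3) = 4 + 225 = 229
d²(p, Node 4) = 25 + 9 = 34
d²(p, Node 5) = 100 + 324 = 424
d²(p, Node 6) = 400 + 225 = 625
d²(p, Node 7) = 576 + 144 = 720
d²(p, Node 8) = 361 + 49 = 410
The smallest is to Node 4, so p lies in the Voronoi region of Node 4.

Node 4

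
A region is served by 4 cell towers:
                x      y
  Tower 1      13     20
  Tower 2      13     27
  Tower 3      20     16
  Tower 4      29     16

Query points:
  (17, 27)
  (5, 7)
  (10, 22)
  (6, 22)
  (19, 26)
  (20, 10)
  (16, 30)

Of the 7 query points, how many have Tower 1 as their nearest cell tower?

3

(17, 27) — d² to each: Tower 1:65, Tower 2:16, Tower 3:130, Tower 4:265 → nearest is Tower 2
(5, 7) — d² to each: Tower 1:233, Tower 2:464, Tower 3:306, Tower 4:657 → nearest is Tower 1
(10, 22) — d² to each: Tower 1:13, Tower 2:34, Tower 3:136, Tower 4:397 → nearest is Tower 1
(6, 22) — d² to each: Tower 1:53, Tower 2:74, Tower 3:232, Tower 4:565 → nearest is Tower 1
(19, 26) — d² to each: Tower 1:72, Tower 2:37, Tower 3:101, Tower 4:200 → nearest is Tower 2
(20, 10) — d² to each: Tower 1:149, Tower 2:338, Tower 3:36, Tower 4:117 → nearest is Tower 3
(16, 30) — d² to each: Tower 1:109, Tower 2:18, Tower 3:212, Tower 4:365 → nearest is Tower 2
3 of the 7 points have Tower 1 as nearest.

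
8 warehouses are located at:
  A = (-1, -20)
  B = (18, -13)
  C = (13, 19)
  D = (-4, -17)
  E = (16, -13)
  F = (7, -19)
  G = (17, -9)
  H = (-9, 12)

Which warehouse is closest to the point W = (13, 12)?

Compare squared distances (the ordering matches that of the actual distances):
|WA|² = (13−(-1))² + (12−(-20))² = 196 + 1024 = 1220
|WB|² = (13−18)² + (12−(-13))² = 25 + 625 = 650
|WC|² = (13−13)² + (12−19)² = 0 + 49 = 49
|WD|² = (13−(-4))² + (12−(-17))² = 289 + 841 = 1130
|WE|² = (13−16)² + (12−(-13))² = 9 + 625 = 634
|WF|² = (13−7)² + (12−(-19))² = 36 + 961 = 997
|WG|² = (13−17)² + (12−(-9))² = 16 + 441 = 457
|WH|² = (13−(-9))² + (12−12)² = 484 + 0 = 484
The smallest is to C, so W lies in the Voronoi region of C.

C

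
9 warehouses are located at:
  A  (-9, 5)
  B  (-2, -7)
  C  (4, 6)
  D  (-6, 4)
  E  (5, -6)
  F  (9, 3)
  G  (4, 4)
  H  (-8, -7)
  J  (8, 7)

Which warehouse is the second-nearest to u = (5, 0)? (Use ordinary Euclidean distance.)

F

Squared Euclidean distances:
|uA|² = (5−(-9))² + (0−5)² = 196 + 25 = 221
|uB|² = (5−(-2))² + (0−(-7))² = 49 + 49 = 98
|uC|² = (5−4)² + (0−6)² = 1 + 36 = 37
|uD|² = (5−(-6))² + (0−4)² = 121 + 16 = 137
|uE|² = (5−5)² + (0−(-6))² = 0 + 36 = 36
|uF|² = (5−9)² + (0−3)² = 16 + 9 = 25
|uG|² = (5−4)² + (0−4)² = 1 + 16 = 17
|uH|² = (5−(-8))² + (0−(-7))² = 169 + 49 = 218
|uJ|² = (5−8)² + (0−7)² = 9 + 49 = 58
Sorted ascending: G, F, E, … — the second-nearest is F.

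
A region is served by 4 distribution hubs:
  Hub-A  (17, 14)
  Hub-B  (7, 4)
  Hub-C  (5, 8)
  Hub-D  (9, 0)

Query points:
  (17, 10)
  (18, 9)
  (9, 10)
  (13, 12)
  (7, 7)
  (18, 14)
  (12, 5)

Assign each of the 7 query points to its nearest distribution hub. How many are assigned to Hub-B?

1

(17, 10) — d² to each: Hub-A:16, Hub-B:136, Hub-C:148, Hub-D:164 → nearest is Hub-A
(18, 9) — d² to each: Hub-A:26, Hub-B:146, Hub-C:170, Hub-D:162 → nearest is Hub-A
(9, 10) — d² to each: Hub-A:80, Hub-B:40, Hub-C:20, Hub-D:100 → nearest is Hub-C
(13, 12) — d² to each: Hub-A:20, Hub-B:100, Hub-C:80, Hub-D:160 → nearest is Hub-A
(7, 7) — d² to each: Hub-A:149, Hub-B:9, Hub-C:5, Hub-D:53 → nearest is Hub-C
(18, 14) — d² to each: Hub-A:1, Hub-B:221, Hub-C:205, Hub-D:277 → nearest is Hub-A
(12, 5) — d² to each: Hub-A:106, Hub-B:26, Hub-C:58, Hub-D:34 → nearest is Hub-B
1 of the 7 points has Hub-B as nearest.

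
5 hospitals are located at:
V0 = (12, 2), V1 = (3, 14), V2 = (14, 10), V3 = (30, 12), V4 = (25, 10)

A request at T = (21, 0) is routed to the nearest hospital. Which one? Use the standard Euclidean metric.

V0

Compare squared distances (the ordering matches that of the actual distances):
|TV0|² = (21−12)² + (0−2)² = 81 + 4 = 85
|TV1|² = (21−3)² + (0−14)² = 324 + 196 = 520
|TV2|² = (21−14)² + (0−10)² = 49 + 100 = 149
|TV3|² = (21−30)² + (0−12)² = 81 + 144 = 225
|TV4|² = (21−25)² + (0−10)² = 16 + 100 = 116
V0 is nearest.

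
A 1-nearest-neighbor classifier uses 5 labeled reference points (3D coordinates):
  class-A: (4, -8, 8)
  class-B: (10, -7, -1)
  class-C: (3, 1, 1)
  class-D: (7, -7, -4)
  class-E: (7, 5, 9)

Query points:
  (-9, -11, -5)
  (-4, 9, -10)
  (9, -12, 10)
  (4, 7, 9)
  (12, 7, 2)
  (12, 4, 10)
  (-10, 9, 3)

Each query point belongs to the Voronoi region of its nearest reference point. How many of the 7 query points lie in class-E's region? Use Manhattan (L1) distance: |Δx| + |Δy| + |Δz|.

3

(-9, -11, -5) — d to each: class-A:29, class-B:27, class-C:30, class-D:21, class-E:46 → nearest is class-D
(-4, 9, -10) — d to each: class-A:43, class-B:39, class-C:26, class-D:33, class-E:34 → nearest is class-C
(9, -12, 10) — d to each: class-A:11, class-B:17, class-C:28, class-D:21, class-E:20 → nearest is class-A
(4, 7, 9) — d to each: class-A:16, class-B:30, class-C:15, class-D:30, class-E:5 → nearest is class-E
(12, 7, 2) — d to each: class-A:29, class-B:19, class-C:16, class-D:25, class-E:14 → nearest is class-E
(12, 4, 10) — d to each: class-A:22, class-B:24, class-C:21, class-D:30, class-E:7 → nearest is class-E
(-10, 9, 3) — d to each: class-A:36, class-B:40, class-C:23, class-D:40, class-E:27 → nearest is class-C
3 of the 7 points have class-E as nearest.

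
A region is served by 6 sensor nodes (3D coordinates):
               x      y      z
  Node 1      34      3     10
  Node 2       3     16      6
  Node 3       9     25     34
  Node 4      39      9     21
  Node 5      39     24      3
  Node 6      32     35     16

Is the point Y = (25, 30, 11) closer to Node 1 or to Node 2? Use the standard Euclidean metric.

Compare squared distances:
d²(Y, Node 1) = (25−34)² + (30−3)² + (11−10)² = 81 + 729 + 1 = 811
d²(Y, Node 2) = (25−3)² + (30−16)² + (11−6)² = 484 + 196 + 25 = 705
811 > 705, so Node 2 is closer.

Node 2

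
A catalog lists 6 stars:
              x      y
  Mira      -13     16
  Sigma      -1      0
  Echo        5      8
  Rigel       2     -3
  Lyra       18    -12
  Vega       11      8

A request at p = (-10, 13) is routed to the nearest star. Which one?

Since √ is increasing, it suffices to compare squared distances:
d²(p, Mira) = (-10−(-13))² + (13−16)² = 9 + 9 = 18
d²(p, Sigma) = (-10−(-1))² + (13−0)² = 81 + 169 = 250
d²(p, Echo) = (-10−5)² + (13−8)² = 225 + 25 = 250
d²(p, Rigel) = (-10−2)² + (13−(-3))² = 144 + 256 = 400
d²(p, Lyra) = (-10−18)² + (13−(-12))² = 784 + 625 = 1409
d²(p, Vega) = (-10−11)² + (13−8)² = 441 + 25 = 466
Mira is nearest.

Mira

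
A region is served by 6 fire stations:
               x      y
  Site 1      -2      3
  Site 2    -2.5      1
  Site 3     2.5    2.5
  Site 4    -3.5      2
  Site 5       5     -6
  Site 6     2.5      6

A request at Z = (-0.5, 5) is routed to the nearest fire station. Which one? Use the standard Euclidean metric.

Site 1

Squared Euclidean distances:
d²(Z, Site 1) = 2.25 + 4 = 6.25
d²(Z, Site 2) = 4 + 16 = 20
d²(Z, Site 3) = 9 + 6.25 = 15.25
d²(Z, Site 4) = 9 + 9 = 18
d²(Z, Site 5) = 30.25 + 121 = 151.25
d²(Z, Site 6) = 9 + 1 = 10
The smallest is to Site 1, so Z lies in the Voronoi region of Site 1.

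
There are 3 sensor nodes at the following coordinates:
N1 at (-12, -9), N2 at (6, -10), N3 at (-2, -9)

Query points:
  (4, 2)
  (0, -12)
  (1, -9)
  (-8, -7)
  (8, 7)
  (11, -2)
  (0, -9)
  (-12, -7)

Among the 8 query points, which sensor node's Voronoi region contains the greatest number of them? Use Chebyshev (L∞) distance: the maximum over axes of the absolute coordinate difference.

(4, 2) — d to each: N1:16, N2:12, N3:11 → nearest is N3
(0, -12) — d to each: N1:12, N2:6, N3:3 → nearest is N3
(1, -9) — d to each: N1:13, N2:5, N3:3 → nearest is N3
(-8, -7) — d to each: N1:4, N2:14, N3:6 → nearest is N1
(8, 7) — d to each: N1:20, N2:17, N3:16 → nearest is N3
(11, -2) — d to each: N1:23, N2:8, N3:13 → nearest is N2
(0, -9) — d to each: N1:12, N2:6, N3:2 → nearest is N3
(-12, -7) — d to each: N1:2, N2:18, N3:10 → nearest is N1
Tally — N1:2, N2:1, N3:5. N3 captures the most (5).

N3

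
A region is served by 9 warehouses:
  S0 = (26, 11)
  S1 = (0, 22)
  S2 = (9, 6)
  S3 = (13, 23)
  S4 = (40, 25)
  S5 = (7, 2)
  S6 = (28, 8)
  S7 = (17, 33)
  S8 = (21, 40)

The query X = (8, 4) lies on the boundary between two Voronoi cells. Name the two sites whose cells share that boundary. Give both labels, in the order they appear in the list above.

Squared distances from X to each site:
|XS0|² = (8−26)² + (4−11)² = 324 + 49 = 373
|XS1|² = (8−0)² + (4−22)² = 64 + 324 = 388
|XS2|² = (8−9)² + (4−6)² = 1 + 4 = 5
|XS3|² = (8−13)² + (4−23)² = 25 + 361 = 386
|XS4|² = (8−40)² + (4−25)² = 1024 + 441 = 1465
|XS5|² = (8−7)² + (4−2)² = 1 + 4 = 5
|XS6|² = (8−28)² + (4−8)² = 400 + 16 = 416
|XS7|² = (8−17)² + (4−33)² = 81 + 841 = 922
|XS8|² = (8−21)² + (4−40)² = 169 + 1296 = 1465
X is equidistant from S2 and S5 (both at squared distance 5), and every other site is strictly farther — so X lies on the S2–S5 Voronoi edge.

S2 and S5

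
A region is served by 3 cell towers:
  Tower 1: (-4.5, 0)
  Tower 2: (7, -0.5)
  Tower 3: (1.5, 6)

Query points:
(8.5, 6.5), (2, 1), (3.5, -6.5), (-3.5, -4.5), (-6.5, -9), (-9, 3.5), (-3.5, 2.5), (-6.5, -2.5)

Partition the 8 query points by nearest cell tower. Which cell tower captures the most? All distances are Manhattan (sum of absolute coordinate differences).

Tower 1

(8.5, 6.5) — d to each: Tower 1:19.5, Tower 2:8.5, Tower 3:7.5 → nearest is Tower 3
(2, 1) — d to each: Tower 1:7.5, Tower 2:6.5, Tower 3:5.5 → nearest is Tower 3
(3.5, -6.5) — d to each: Tower 1:14.5, Tower 2:9.5, Tower 3:14.5 → nearest is Tower 2
(-3.5, -4.5) — d to each: Tower 1:5.5, Tower 2:14.5, Tower 3:15.5 → nearest is Tower 1
(-6.5, -9) — d to each: Tower 1:11, Tower 2:22, Tower 3:23 → nearest is Tower 1
(-9, 3.5) — d to each: Tower 1:8, Tower 2:20, Tower 3:13 → nearest is Tower 1
(-3.5, 2.5) — d to each: Tower 1:3.5, Tower 2:13.5, Tower 3:8.5 → nearest is Tower 1
(-6.5, -2.5) — d to each: Tower 1:4.5, Tower 2:15.5, Tower 3:16.5 → nearest is Tower 1
Tally — Tower 1:5, Tower 2:1, Tower 3:2. Tower 1 captures the most (5).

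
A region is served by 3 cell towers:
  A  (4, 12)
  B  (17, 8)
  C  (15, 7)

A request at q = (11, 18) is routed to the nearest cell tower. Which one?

Since √ is increasing, it suffices to compare squared distances:
|qA|² = (11−4)² + (18−12)² = 49 + 36 = 85
|qB|² = (11−17)² + (18−8)² = 36 + 100 = 136
|qC|² = (11−15)² + (18−7)² = 16 + 121 = 137
A is nearest.

A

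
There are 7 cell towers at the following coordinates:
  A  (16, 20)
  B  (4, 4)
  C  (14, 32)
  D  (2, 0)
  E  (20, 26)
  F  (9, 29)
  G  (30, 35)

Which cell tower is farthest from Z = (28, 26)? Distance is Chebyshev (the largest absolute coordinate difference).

D

d(Z,A) = max(12, 6) = 12
d(Z,B) = max(24, 22) = 24
d(Z,C) = max(14, 6) = 14
d(Z,D) = max(26, 26) = 26
d(Z,E) = max(8, 0) = 8
d(Z,F) = max(19, 3) = 19
d(Z,G) = max(2, 9) = 9
The largest is to D.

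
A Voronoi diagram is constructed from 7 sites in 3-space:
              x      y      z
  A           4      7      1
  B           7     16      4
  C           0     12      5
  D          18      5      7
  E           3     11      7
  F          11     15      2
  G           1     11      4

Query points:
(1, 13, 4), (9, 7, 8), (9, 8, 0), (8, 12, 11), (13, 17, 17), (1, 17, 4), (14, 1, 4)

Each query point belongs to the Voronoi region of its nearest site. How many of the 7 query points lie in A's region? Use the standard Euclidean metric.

(1, 13, 4) — d² to each: A:54, B:45, C:3, D:362, E:17, F:108, G:4 → nearest is C
(9, 7, 8) — d² to each: A:74, B:101, C:115, D:86, E:53, F:104, G:96 → nearest is E
(9, 8, 0) — d² to each: A:27, B:84, C:122, D:139, E:94, F:57, G:89 → nearest is A
(8, 12, 11) — d² to each: A:141, B:66, C:100, D:165, E:42, F:99, G:99 → nearest is E
(13, 17, 17) — d² to each: A:437, B:206, C:338, D:269, E:236, F:233, G:349 → nearest is B
(1, 17, 4) — d² to each: A:118, B:37, C:27, D:442, E:49, F:108, G:36 → nearest is C
(14, 1, 4) — d² to each: A:145, B:274, C:318, D:41, E:230, F:209, G:269 → nearest is D
1 of the 7 points has A as nearest.

1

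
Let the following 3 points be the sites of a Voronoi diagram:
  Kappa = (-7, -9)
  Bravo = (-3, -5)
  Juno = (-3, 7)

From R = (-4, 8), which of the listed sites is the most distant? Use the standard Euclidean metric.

Kappa

Compare squared distances (the ordering matches that of the actual distances):
d²(R, Kappa) = (-4−(-7))² + (8−(-9))² = 9 + 289 = 298
d²(R, Bravo) = (-4−(-3))² + (8−(-5))² = 1 + 169 = 170
d²(R, Juno) = (-4−(-3))² + (8−7)² = 1 + 1 = 2
The largest is to Kappa.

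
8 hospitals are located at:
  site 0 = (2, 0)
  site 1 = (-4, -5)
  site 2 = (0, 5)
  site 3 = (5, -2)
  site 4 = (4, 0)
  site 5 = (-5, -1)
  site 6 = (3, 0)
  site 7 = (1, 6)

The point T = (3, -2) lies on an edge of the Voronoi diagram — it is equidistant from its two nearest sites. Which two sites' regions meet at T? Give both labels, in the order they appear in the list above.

Squared distances from T to each site:
d²(T, site 0) = 1 + 4 = 5
d²(T, site 1) = 49 + 9 = 58
d²(T, site 2) = 9 + 49 = 58
d²(T, site 3) = 4 + 0 = 4
d²(T, site 4) = 1 + 4 = 5
d²(T, site 5) = 64 + 1 = 65
d²(T, site 6) = 0 + 4 = 4
d²(T, site 7) = 4 + 64 = 68
T is equidistant from site 3 and site 6 (both at squared distance 4), and every other site is strictly farther — so T lies on the site 3–site 6 Voronoi edge.

site 3 and site 6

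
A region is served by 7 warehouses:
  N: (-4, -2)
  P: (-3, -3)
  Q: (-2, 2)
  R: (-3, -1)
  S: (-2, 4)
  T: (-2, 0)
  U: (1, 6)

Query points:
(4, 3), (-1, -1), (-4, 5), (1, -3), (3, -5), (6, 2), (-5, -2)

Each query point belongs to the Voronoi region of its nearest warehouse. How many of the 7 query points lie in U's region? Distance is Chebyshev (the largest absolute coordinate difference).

2

(4, 3) — d to each: N:8, P:7, Q:6, R:7, S:6, T:6, U:3 → nearest is U
(-1, -1) — d to each: N:3, P:2, Q:3, R:2, S:5, T:1, U:7 → nearest is T
(-4, 5) — d to each: N:7, P:8, Q:3, R:6, S:2, T:5, U:5 → nearest is S
(1, -3) — d to each: N:5, P:4, Q:5, R:4, S:7, T:3, U:9 → nearest is T
(3, -5) — d to each: N:7, P:6, Q:7, R:6, S:9, T:5, U:11 → nearest is T
(6, 2) — d to each: N:10, P:9, Q:8, R:9, S:8, T:8, U:5 → nearest is U
(-5, -2) — d to each: N:1, P:2, Q:4, R:2, S:6, T:3, U:8 → nearest is N
2 of the 7 points have U as nearest.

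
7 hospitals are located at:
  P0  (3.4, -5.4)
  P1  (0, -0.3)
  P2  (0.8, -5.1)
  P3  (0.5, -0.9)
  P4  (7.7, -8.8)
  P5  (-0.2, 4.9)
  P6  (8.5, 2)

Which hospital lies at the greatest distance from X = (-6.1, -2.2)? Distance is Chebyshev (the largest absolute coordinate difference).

P6

d(X,P0) = max(9.5, 3.2) = 9.5
d(X,P1) = max(6.1, 1.9) = 6.1
d(X,P2) = max(6.9, 2.9) = 6.9
d(X,P3) = max(6.6, 1.3) = 6.6
d(X,P4) = max(13.8, 6.6) = 13.8
d(X,P5) = max(5.9, 7.1) = 7.1
d(X,P6) = max(14.6, 4.2) = 14.6
The largest is to P6.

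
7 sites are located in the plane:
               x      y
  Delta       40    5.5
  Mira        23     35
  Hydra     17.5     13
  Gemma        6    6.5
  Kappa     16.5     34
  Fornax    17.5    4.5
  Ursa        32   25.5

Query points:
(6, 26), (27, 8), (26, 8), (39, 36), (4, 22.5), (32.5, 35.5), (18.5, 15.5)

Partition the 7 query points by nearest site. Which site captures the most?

(6, 26) — d² to each: Delta:1576.25, Mira:370, Hydra:301.25, Gemma:380.25, Kappa:174.25, Fornax:594.5, Ursa:676.25 → nearest is Kappa
(27, 8) — d² to each: Delta:175.25, Mira:745, Hydra:115.25, Gemma:443.25, Kappa:786.25, Fornax:102.5, Ursa:331.25 → nearest is Fornax
(26, 8) — d² to each: Delta:202.25, Mira:738, Hydra:97.25, Gemma:402.25, Kappa:766.25, Fornax:84.5, Ursa:342.25 → nearest is Fornax
(39, 36) — d² to each: Delta:931.25, Mira:257, Hydra:991.25, Gemma:1959.25, Kappa:510.25, Fornax:1454.5, Ursa:159.25 → nearest is Ursa
(4, 22.5) — d² to each: Delta:1585, Mira:517.25, Hydra:272.5, Gemma:260, Kappa:288.5, Fornax:506.25, Ursa:793 → nearest is Gemma
(32.5, 35.5) — d² to each: Delta:956.25, Mira:90.5, Hydra:731.25, Gemma:1543.25, Kappa:258.25, Fornax:1186, Ursa:100.25 → nearest is Mira
(18.5, 15.5) — d² to each: Delta:562.25, Mira:400.5, Hydra:7.25, Gemma:237.25, Kappa:346.25, Fornax:122, Ursa:282.25 → nearest is Hydra
Tally — Mira:1, Hydra:1, Gemma:1, Kappa:1, Fornax:2, Ursa:1. Fornax captures the most (2).

Fornax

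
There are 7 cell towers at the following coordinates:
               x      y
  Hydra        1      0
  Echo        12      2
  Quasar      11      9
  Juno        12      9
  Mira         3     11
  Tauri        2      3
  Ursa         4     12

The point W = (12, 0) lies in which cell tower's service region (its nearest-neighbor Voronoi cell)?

Echo

Squared Euclidean distances:
d²(W, Hydra) = 121 + 0 = 121
d²(W, Echo) = 0 + 4 = 4
d²(W, Quasar) = 1 + 81 = 82
d²(W, Juno) = 0 + 81 = 81
d²(W, Mira) = 81 + 121 = 202
d²(W, Tauri) = 100 + 9 = 109
d²(W, Ursa) = 64 + 144 = 208
The smallest is to Echo, so W lies in the Voronoi region of Echo.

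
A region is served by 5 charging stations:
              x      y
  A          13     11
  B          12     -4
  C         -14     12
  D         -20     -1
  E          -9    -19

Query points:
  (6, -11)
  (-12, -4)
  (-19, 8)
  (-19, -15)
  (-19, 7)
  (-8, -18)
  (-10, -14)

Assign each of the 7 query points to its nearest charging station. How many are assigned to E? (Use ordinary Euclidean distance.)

3

(6, -11) — d² to each: A:533, B:85, C:929, D:776, E:289 → nearest is B
(-12, -4) — d² to each: A:850, B:576, C:260, D:73, E:234 → nearest is D
(-19, 8) — d² to each: A:1033, B:1105, C:41, D:82, E:829 → nearest is C
(-19, -15) — d² to each: A:1700, B:1082, C:754, D:197, E:116 → nearest is E
(-19, 7) — d² to each: A:1040, B:1082, C:50, D:65, E:776 → nearest is C
(-8, -18) — d² to each: A:1282, B:596, C:936, D:433, E:2 → nearest is E
(-10, -14) — d² to each: A:1154, B:584, C:692, D:269, E:26 → nearest is E
3 of the 7 points have E as nearest.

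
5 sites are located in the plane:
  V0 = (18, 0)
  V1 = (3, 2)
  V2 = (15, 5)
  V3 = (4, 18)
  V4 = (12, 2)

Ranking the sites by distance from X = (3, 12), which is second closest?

V1

Since √ is increasing, it suffices to compare squared distances:
|XV0|² = (3−18)² + (12−0)² = 225 + 144 = 369
|XV1|² = (3−3)² + (12−2)² = 0 + 100 = 100
|XV2|² = (3−15)² + (12−5)² = 144 + 49 = 193
|XV3|² = (3−4)² + (12−18)² = 1 + 36 = 37
|XV4|² = (3−12)² + (12−2)² = 81 + 100 = 181
Sorted ascending: V3, V1, V4, … — the second-nearest is V1.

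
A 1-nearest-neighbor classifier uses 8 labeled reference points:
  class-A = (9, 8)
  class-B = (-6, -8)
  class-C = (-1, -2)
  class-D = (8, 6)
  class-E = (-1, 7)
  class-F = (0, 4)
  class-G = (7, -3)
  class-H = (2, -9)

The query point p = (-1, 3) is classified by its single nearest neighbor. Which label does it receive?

Since √ is increasing, it suffices to compare squared distances:
d²(p, class-A) = (-1−9)² + (3−8)² = 100 + 25 = 125
d²(p, class-B) = (-1−(-6))² + (3−(-8))² = 25 + 121 = 146
d²(p, class-C) = (-1−(-1))² + (3−(-2))² = 0 + 25 = 25
d²(p, class-D) = (-1−8)² + (3−6)² = 81 + 9 = 90
d²(p, class-E) = (-1−(-1))² + (3−7)² = 0 + 16 = 16
d²(p, class-F) = (-1−0)² + (3−4)² = 1 + 1 = 2
d²(p, class-G) = (-1−7)² + (3−(-3))² = 64 + 36 = 100
d²(p, class-H) = (-1−2)² + (3−(-9))² = 9 + 144 = 153
class-F is nearest.

class-F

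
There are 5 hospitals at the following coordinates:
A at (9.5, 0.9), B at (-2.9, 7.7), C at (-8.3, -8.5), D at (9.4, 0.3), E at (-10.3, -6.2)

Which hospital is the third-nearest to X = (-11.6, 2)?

C

Compare squared distances (the ordering matches that of the actual distances):
|XA|² = 445.21 + 1.21 = 446.42
|XB|² = 75.69 + 32.49 = 108.18
|XC|² = 10.89 + 110.25 = 121.14
|XD|² = 441 + 2.89 = 443.89
|XE|² = 1.69 + 67.24 = 68.93
Sorted ascending: E, B, C, D, … — the third-nearest is C.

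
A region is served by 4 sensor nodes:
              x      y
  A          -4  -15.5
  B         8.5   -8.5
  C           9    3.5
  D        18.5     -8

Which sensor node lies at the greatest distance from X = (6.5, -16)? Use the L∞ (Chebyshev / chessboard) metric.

d(X,A) = max(10.5, 0.5) = 10.5
d(X,B) = max(2, 7.5) = 7.5
d(X,C) = max(2.5, 19.5) = 19.5
d(X,D) = max(12, 8) = 12
The largest is to C.

C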